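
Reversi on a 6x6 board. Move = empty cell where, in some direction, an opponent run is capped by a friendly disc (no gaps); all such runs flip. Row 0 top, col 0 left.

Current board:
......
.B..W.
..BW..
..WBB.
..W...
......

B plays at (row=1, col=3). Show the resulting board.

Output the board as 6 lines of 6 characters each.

Place B at (1,3); scan 8 dirs for brackets.
Dir NW: first cell '.' (not opp) -> no flip
Dir N: first cell '.' (not opp) -> no flip
Dir NE: first cell '.' (not opp) -> no flip
Dir W: first cell '.' (not opp) -> no flip
Dir E: opp run (1,4), next='.' -> no flip
Dir SW: first cell 'B' (not opp) -> no flip
Dir S: opp run (2,3) capped by B -> flip
Dir SE: first cell '.' (not opp) -> no flip
All flips: (2,3)

Answer: ......
.B.BW.
..BB..
..WBB.
..W...
......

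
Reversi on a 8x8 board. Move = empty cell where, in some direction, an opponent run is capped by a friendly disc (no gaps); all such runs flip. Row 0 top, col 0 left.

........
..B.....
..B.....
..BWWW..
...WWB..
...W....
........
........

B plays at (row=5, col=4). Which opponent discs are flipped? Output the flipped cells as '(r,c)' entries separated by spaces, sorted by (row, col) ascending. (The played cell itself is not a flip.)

Answer: (4,3)

Derivation:
Dir NW: opp run (4,3) capped by B -> flip
Dir N: opp run (4,4) (3,4), next='.' -> no flip
Dir NE: first cell 'B' (not opp) -> no flip
Dir W: opp run (5,3), next='.' -> no flip
Dir E: first cell '.' (not opp) -> no flip
Dir SW: first cell '.' (not opp) -> no flip
Dir S: first cell '.' (not opp) -> no flip
Dir SE: first cell '.' (not opp) -> no flip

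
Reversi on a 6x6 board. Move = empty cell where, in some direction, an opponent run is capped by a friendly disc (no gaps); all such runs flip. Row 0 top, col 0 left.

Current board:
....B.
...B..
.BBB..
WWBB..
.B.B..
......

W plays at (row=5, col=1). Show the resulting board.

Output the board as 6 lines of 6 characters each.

Place W at (5,1); scan 8 dirs for brackets.
Dir NW: first cell '.' (not opp) -> no flip
Dir N: opp run (4,1) capped by W -> flip
Dir NE: first cell '.' (not opp) -> no flip
Dir W: first cell '.' (not opp) -> no flip
Dir E: first cell '.' (not opp) -> no flip
Dir SW: edge -> no flip
Dir S: edge -> no flip
Dir SE: edge -> no flip
All flips: (4,1)

Answer: ....B.
...B..
.BBB..
WWBB..
.W.B..
.W....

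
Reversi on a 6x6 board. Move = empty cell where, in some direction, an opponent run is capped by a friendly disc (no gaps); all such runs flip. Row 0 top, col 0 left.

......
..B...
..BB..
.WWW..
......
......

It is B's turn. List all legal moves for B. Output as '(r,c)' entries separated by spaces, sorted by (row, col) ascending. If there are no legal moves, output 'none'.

(2,0): no bracket -> illegal
(2,1): no bracket -> illegal
(2,4): no bracket -> illegal
(3,0): no bracket -> illegal
(3,4): no bracket -> illegal
(4,0): flips 1 -> legal
(4,1): flips 1 -> legal
(4,2): flips 1 -> legal
(4,3): flips 1 -> legal
(4,4): flips 1 -> legal

Answer: (4,0) (4,1) (4,2) (4,3) (4,4)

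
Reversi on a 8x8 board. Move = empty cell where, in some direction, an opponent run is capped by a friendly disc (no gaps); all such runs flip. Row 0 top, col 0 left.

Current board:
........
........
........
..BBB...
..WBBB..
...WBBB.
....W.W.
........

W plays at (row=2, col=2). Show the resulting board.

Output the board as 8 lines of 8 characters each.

Place W at (2,2); scan 8 dirs for brackets.
Dir NW: first cell '.' (not opp) -> no flip
Dir N: first cell '.' (not opp) -> no flip
Dir NE: first cell '.' (not opp) -> no flip
Dir W: first cell '.' (not opp) -> no flip
Dir E: first cell '.' (not opp) -> no flip
Dir SW: first cell '.' (not opp) -> no flip
Dir S: opp run (3,2) capped by W -> flip
Dir SE: opp run (3,3) (4,4) (5,5) capped by W -> flip
All flips: (3,2) (3,3) (4,4) (5,5)

Answer: ........
........
..W.....
..WWB...
..WBWB..
...WBWB.
....W.W.
........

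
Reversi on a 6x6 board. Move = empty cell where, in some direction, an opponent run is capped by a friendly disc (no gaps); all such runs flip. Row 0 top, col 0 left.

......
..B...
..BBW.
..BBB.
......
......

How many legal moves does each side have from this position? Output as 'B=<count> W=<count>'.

Answer: B=3 W=3

Derivation:
-- B to move --
(1,3): no bracket -> illegal
(1,4): flips 1 -> legal
(1,5): flips 1 -> legal
(2,5): flips 1 -> legal
(3,5): no bracket -> illegal
B mobility = 3
-- W to move --
(0,1): no bracket -> illegal
(0,2): no bracket -> illegal
(0,3): no bracket -> illegal
(1,1): no bracket -> illegal
(1,3): no bracket -> illegal
(1,4): no bracket -> illegal
(2,1): flips 2 -> legal
(2,5): no bracket -> illegal
(3,1): no bracket -> illegal
(3,5): no bracket -> illegal
(4,1): no bracket -> illegal
(4,2): flips 1 -> legal
(4,3): no bracket -> illegal
(4,4): flips 1 -> legal
(4,5): no bracket -> illegal
W mobility = 3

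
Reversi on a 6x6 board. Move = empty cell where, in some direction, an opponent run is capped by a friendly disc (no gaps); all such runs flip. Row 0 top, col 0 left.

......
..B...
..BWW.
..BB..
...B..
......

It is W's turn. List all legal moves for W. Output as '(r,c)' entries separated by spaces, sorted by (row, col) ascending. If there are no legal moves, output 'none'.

(0,1): flips 1 -> legal
(0,2): no bracket -> illegal
(0,3): no bracket -> illegal
(1,1): no bracket -> illegal
(1,3): no bracket -> illegal
(2,1): flips 1 -> legal
(3,1): no bracket -> illegal
(3,4): no bracket -> illegal
(4,1): flips 1 -> legal
(4,2): flips 1 -> legal
(4,4): no bracket -> illegal
(5,2): no bracket -> illegal
(5,3): flips 2 -> legal
(5,4): no bracket -> illegal

Answer: (0,1) (2,1) (4,1) (4,2) (5,3)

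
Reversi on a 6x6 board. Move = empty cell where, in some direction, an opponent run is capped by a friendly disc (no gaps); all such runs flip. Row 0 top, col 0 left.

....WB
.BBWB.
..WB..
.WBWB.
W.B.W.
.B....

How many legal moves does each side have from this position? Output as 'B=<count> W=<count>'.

Answer: B=8 W=8

Derivation:
-- B to move --
(0,2): no bracket -> illegal
(0,3): flips 2 -> legal
(1,5): no bracket -> illegal
(2,0): flips 1 -> legal
(2,1): flips 1 -> legal
(2,4): flips 1 -> legal
(3,0): flips 1 -> legal
(3,5): no bracket -> illegal
(4,1): no bracket -> illegal
(4,3): flips 1 -> legal
(4,5): no bracket -> illegal
(5,0): no bracket -> illegal
(5,3): no bracket -> illegal
(5,4): flips 1 -> legal
(5,5): flips 3 -> legal
B mobility = 8
-- W to move --
(0,0): flips 1 -> legal
(0,1): no bracket -> illegal
(0,2): flips 1 -> legal
(0,3): no bracket -> illegal
(1,0): flips 2 -> legal
(1,5): flips 1 -> legal
(2,0): no bracket -> illegal
(2,1): no bracket -> illegal
(2,4): flips 3 -> legal
(2,5): no bracket -> illegal
(3,5): flips 1 -> legal
(4,1): no bracket -> illegal
(4,3): no bracket -> illegal
(4,5): no bracket -> illegal
(5,0): no bracket -> illegal
(5,2): flips 2 -> legal
(5,3): flips 1 -> legal
W mobility = 8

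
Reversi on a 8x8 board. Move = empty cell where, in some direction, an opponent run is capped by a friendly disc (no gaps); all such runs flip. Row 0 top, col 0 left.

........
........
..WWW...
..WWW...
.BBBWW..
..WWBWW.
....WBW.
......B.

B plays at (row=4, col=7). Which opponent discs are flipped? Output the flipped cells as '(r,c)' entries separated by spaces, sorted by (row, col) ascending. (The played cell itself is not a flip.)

Answer: (5,6)

Derivation:
Dir NW: first cell '.' (not opp) -> no flip
Dir N: first cell '.' (not opp) -> no flip
Dir NE: edge -> no flip
Dir W: first cell '.' (not opp) -> no flip
Dir E: edge -> no flip
Dir SW: opp run (5,6) capped by B -> flip
Dir S: first cell '.' (not opp) -> no flip
Dir SE: edge -> no flip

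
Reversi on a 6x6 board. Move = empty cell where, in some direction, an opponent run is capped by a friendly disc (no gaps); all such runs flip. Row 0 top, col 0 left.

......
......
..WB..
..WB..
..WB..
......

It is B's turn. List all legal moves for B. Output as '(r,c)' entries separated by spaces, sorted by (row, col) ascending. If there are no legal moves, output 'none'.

(1,1): flips 1 -> legal
(1,2): no bracket -> illegal
(1,3): no bracket -> illegal
(2,1): flips 2 -> legal
(3,1): flips 1 -> legal
(4,1): flips 2 -> legal
(5,1): flips 1 -> legal
(5,2): no bracket -> illegal
(5,3): no bracket -> illegal

Answer: (1,1) (2,1) (3,1) (4,1) (5,1)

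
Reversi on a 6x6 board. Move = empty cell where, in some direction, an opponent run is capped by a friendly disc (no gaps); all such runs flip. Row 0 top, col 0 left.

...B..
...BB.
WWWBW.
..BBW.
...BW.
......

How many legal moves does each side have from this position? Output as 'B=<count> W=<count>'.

-- B to move --
(1,0): flips 1 -> legal
(1,1): flips 1 -> legal
(1,2): flips 1 -> legal
(1,5): flips 1 -> legal
(2,5): flips 2 -> legal
(3,0): no bracket -> illegal
(3,1): flips 1 -> legal
(3,5): flips 2 -> legal
(4,5): flips 2 -> legal
(5,3): no bracket -> illegal
(5,4): flips 3 -> legal
(5,5): flips 1 -> legal
B mobility = 10
-- W to move --
(0,2): flips 1 -> legal
(0,4): flips 2 -> legal
(0,5): no bracket -> illegal
(1,2): flips 1 -> legal
(1,5): no bracket -> illegal
(2,5): no bracket -> illegal
(3,1): flips 2 -> legal
(4,1): no bracket -> illegal
(4,2): flips 3 -> legal
(5,2): flips 1 -> legal
(5,3): no bracket -> illegal
(5,4): flips 2 -> legal
W mobility = 7

Answer: B=10 W=7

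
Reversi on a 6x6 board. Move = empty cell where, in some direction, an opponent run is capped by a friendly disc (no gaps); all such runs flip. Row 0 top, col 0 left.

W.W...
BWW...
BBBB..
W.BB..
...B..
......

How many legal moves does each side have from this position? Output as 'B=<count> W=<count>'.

-- B to move --
(0,1): flips 2 -> legal
(0,3): flips 1 -> legal
(1,3): flips 2 -> legal
(3,1): no bracket -> illegal
(4,0): flips 1 -> legal
(4,1): no bracket -> illegal
B mobility = 4
-- W to move --
(0,1): no bracket -> illegal
(1,3): no bracket -> illegal
(1,4): no bracket -> illegal
(2,4): no bracket -> illegal
(3,1): flips 1 -> legal
(3,4): flips 1 -> legal
(4,1): no bracket -> illegal
(4,2): flips 2 -> legal
(4,4): flips 2 -> legal
(5,2): no bracket -> illegal
(5,3): no bracket -> illegal
(5,4): no bracket -> illegal
W mobility = 4

Answer: B=4 W=4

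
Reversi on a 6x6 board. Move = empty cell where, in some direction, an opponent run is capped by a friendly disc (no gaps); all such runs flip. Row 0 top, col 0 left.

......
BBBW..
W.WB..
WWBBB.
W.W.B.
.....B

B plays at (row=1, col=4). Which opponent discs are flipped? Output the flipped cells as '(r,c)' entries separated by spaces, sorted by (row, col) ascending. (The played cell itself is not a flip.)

Answer: (1,3)

Derivation:
Dir NW: first cell '.' (not opp) -> no flip
Dir N: first cell '.' (not opp) -> no flip
Dir NE: first cell '.' (not opp) -> no flip
Dir W: opp run (1,3) capped by B -> flip
Dir E: first cell '.' (not opp) -> no flip
Dir SW: first cell 'B' (not opp) -> no flip
Dir S: first cell '.' (not opp) -> no flip
Dir SE: first cell '.' (not opp) -> no flip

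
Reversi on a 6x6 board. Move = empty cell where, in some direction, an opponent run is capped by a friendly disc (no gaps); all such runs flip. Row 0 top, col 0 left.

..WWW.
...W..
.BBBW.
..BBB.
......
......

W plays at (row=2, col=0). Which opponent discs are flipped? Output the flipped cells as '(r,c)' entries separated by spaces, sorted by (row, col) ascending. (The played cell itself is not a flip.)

Answer: (2,1) (2,2) (2,3)

Derivation:
Dir NW: edge -> no flip
Dir N: first cell '.' (not opp) -> no flip
Dir NE: first cell '.' (not opp) -> no flip
Dir W: edge -> no flip
Dir E: opp run (2,1) (2,2) (2,3) capped by W -> flip
Dir SW: edge -> no flip
Dir S: first cell '.' (not opp) -> no flip
Dir SE: first cell '.' (not opp) -> no flip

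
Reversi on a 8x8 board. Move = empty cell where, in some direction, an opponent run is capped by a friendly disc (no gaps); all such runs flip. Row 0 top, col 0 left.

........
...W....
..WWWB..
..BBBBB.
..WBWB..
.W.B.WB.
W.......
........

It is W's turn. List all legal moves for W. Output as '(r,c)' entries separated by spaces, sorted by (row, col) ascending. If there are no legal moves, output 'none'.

Answer: (1,5) (2,6) (4,1) (4,6) (5,7) (6,2) (6,3) (6,4) (6,7)

Derivation:
(1,4): no bracket -> illegal
(1,5): flips 3 -> legal
(1,6): no bracket -> illegal
(2,1): no bracket -> illegal
(2,6): flips 2 -> legal
(2,7): no bracket -> illegal
(3,1): no bracket -> illegal
(3,7): no bracket -> illegal
(4,1): flips 1 -> legal
(4,6): flips 2 -> legal
(4,7): no bracket -> illegal
(5,2): no bracket -> illegal
(5,4): no bracket -> illegal
(5,7): flips 1 -> legal
(6,2): flips 1 -> legal
(6,3): flips 3 -> legal
(6,4): flips 1 -> legal
(6,5): no bracket -> illegal
(6,6): no bracket -> illegal
(6,7): flips 3 -> legal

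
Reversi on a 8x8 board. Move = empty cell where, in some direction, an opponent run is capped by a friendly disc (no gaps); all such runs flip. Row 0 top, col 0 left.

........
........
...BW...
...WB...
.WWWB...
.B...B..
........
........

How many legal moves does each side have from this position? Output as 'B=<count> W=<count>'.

Answer: B=9 W=9

Derivation:
-- B to move --
(1,3): no bracket -> illegal
(1,4): flips 1 -> legal
(1,5): flips 3 -> legal
(2,2): flips 1 -> legal
(2,5): flips 1 -> legal
(3,0): no bracket -> illegal
(3,1): flips 1 -> legal
(3,2): flips 1 -> legal
(3,5): no bracket -> illegal
(4,0): flips 3 -> legal
(5,0): no bracket -> illegal
(5,2): flips 1 -> legal
(5,3): flips 2 -> legal
(5,4): no bracket -> illegal
B mobility = 9
-- W to move --
(1,2): no bracket -> illegal
(1,3): flips 1 -> legal
(1,4): no bracket -> illegal
(2,2): flips 1 -> legal
(2,5): flips 1 -> legal
(3,2): no bracket -> illegal
(3,5): flips 1 -> legal
(4,0): no bracket -> illegal
(4,5): flips 1 -> legal
(4,6): no bracket -> illegal
(5,0): no bracket -> illegal
(5,2): no bracket -> illegal
(5,3): no bracket -> illegal
(5,4): flips 2 -> legal
(5,6): no bracket -> illegal
(6,0): flips 1 -> legal
(6,1): flips 1 -> legal
(6,2): no bracket -> illegal
(6,4): no bracket -> illegal
(6,5): no bracket -> illegal
(6,6): flips 2 -> legal
W mobility = 9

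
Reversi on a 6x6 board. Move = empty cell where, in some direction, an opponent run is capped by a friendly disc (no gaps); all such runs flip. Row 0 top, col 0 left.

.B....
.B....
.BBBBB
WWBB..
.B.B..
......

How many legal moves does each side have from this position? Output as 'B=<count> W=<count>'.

Answer: B=1 W=5

Derivation:
-- B to move --
(2,0): no bracket -> illegal
(4,0): flips 1 -> legal
(4,2): no bracket -> illegal
B mobility = 1
-- W to move --
(0,0): no bracket -> illegal
(0,2): no bracket -> illegal
(1,0): no bracket -> illegal
(1,2): flips 1 -> legal
(1,3): flips 1 -> legal
(1,4): no bracket -> illegal
(1,5): no bracket -> illegal
(2,0): no bracket -> illegal
(3,4): flips 2 -> legal
(3,5): no bracket -> illegal
(4,0): no bracket -> illegal
(4,2): no bracket -> illegal
(4,4): no bracket -> illegal
(5,0): no bracket -> illegal
(5,1): flips 1 -> legal
(5,2): flips 1 -> legal
(5,3): no bracket -> illegal
(5,4): no bracket -> illegal
W mobility = 5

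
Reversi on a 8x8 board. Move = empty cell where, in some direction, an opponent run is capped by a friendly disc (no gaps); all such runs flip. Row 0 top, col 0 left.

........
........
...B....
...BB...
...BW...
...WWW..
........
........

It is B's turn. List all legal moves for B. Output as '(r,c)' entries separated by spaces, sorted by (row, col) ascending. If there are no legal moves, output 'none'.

Answer: (4,5) (6,3) (6,4) (6,5) (6,6)

Derivation:
(3,5): no bracket -> illegal
(4,2): no bracket -> illegal
(4,5): flips 1 -> legal
(4,6): no bracket -> illegal
(5,2): no bracket -> illegal
(5,6): no bracket -> illegal
(6,2): no bracket -> illegal
(6,3): flips 1 -> legal
(6,4): flips 2 -> legal
(6,5): flips 1 -> legal
(6,6): flips 2 -> legal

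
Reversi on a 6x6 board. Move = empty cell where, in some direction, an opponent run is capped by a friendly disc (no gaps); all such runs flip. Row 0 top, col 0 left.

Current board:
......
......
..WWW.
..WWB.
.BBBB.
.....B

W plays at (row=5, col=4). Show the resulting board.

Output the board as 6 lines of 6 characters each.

Place W at (5,4); scan 8 dirs for brackets.
Dir NW: opp run (4,3) capped by W -> flip
Dir N: opp run (4,4) (3,4) capped by W -> flip
Dir NE: first cell '.' (not opp) -> no flip
Dir W: first cell '.' (not opp) -> no flip
Dir E: opp run (5,5), next=edge -> no flip
Dir SW: edge -> no flip
Dir S: edge -> no flip
Dir SE: edge -> no flip
All flips: (3,4) (4,3) (4,4)

Answer: ......
......
..WWW.
..WWW.
.BBWW.
....WB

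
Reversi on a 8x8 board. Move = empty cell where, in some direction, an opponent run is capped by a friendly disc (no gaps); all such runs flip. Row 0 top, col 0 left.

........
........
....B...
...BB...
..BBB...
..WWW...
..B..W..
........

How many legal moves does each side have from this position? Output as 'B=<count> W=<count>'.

Answer: B=4 W=8

Derivation:
-- B to move --
(4,1): no bracket -> illegal
(4,5): no bracket -> illegal
(5,1): no bracket -> illegal
(5,5): no bracket -> illegal
(5,6): no bracket -> illegal
(6,1): flips 1 -> legal
(6,3): flips 1 -> legal
(6,4): flips 2 -> legal
(6,6): no bracket -> illegal
(7,4): no bracket -> illegal
(7,5): no bracket -> illegal
(7,6): flips 2 -> legal
B mobility = 4
-- W to move --
(1,3): no bracket -> illegal
(1,4): flips 3 -> legal
(1,5): no bracket -> illegal
(2,2): no bracket -> illegal
(2,3): flips 2 -> legal
(2,5): flips 2 -> legal
(3,1): flips 1 -> legal
(3,2): flips 2 -> legal
(3,5): flips 1 -> legal
(4,1): no bracket -> illegal
(4,5): no bracket -> illegal
(5,1): no bracket -> illegal
(5,5): no bracket -> illegal
(6,1): no bracket -> illegal
(6,3): no bracket -> illegal
(7,1): flips 1 -> legal
(7,2): flips 1 -> legal
(7,3): no bracket -> illegal
W mobility = 8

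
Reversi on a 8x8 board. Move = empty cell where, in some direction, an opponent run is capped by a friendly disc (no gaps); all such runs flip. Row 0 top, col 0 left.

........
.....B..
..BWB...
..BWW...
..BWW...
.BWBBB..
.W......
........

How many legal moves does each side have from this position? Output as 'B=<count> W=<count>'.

-- B to move --
(1,2): no bracket -> illegal
(1,3): flips 3 -> legal
(1,4): flips 1 -> legal
(2,5): no bracket -> illegal
(3,5): flips 3 -> legal
(4,1): no bracket -> illegal
(4,5): flips 2 -> legal
(5,0): no bracket -> illegal
(6,0): no bracket -> illegal
(6,2): flips 1 -> legal
(6,3): no bracket -> illegal
(7,0): no bracket -> illegal
(7,1): flips 1 -> legal
(7,2): no bracket -> illegal
B mobility = 6
-- W to move --
(0,4): no bracket -> illegal
(0,5): no bracket -> illegal
(0,6): flips 2 -> legal
(1,1): flips 1 -> legal
(1,2): flips 3 -> legal
(1,3): no bracket -> illegal
(1,4): flips 1 -> legal
(1,6): no bracket -> illegal
(2,1): flips 2 -> legal
(2,5): flips 1 -> legal
(2,6): no bracket -> illegal
(3,1): flips 1 -> legal
(3,5): no bracket -> illegal
(4,0): no bracket -> illegal
(4,1): flips 3 -> legal
(4,5): no bracket -> illegal
(4,6): no bracket -> illegal
(5,0): flips 1 -> legal
(5,6): flips 3 -> legal
(6,0): flips 2 -> legal
(6,2): flips 1 -> legal
(6,3): flips 1 -> legal
(6,4): flips 1 -> legal
(6,5): flips 1 -> legal
(6,6): flips 1 -> legal
W mobility = 16

Answer: B=6 W=16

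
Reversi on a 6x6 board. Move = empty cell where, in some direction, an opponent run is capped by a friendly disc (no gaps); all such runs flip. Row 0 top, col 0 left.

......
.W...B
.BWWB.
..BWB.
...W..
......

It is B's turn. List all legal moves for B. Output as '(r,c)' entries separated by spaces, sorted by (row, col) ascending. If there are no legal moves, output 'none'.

Answer: (0,1) (1,2) (1,4) (4,2) (5,2) (5,4)

Derivation:
(0,0): no bracket -> illegal
(0,1): flips 1 -> legal
(0,2): no bracket -> illegal
(1,0): no bracket -> illegal
(1,2): flips 2 -> legal
(1,3): no bracket -> illegal
(1,4): flips 1 -> legal
(2,0): no bracket -> illegal
(3,1): no bracket -> illegal
(4,2): flips 1 -> legal
(4,4): no bracket -> illegal
(5,2): flips 1 -> legal
(5,3): no bracket -> illegal
(5,4): flips 1 -> legal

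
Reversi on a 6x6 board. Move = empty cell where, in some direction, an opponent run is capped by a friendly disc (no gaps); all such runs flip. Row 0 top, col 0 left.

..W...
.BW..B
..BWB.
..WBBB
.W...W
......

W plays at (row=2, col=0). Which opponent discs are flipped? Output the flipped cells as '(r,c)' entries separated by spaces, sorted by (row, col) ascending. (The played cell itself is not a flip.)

Dir NW: edge -> no flip
Dir N: first cell '.' (not opp) -> no flip
Dir NE: opp run (1,1) capped by W -> flip
Dir W: edge -> no flip
Dir E: first cell '.' (not opp) -> no flip
Dir SW: edge -> no flip
Dir S: first cell '.' (not opp) -> no flip
Dir SE: first cell '.' (not opp) -> no flip

Answer: (1,1)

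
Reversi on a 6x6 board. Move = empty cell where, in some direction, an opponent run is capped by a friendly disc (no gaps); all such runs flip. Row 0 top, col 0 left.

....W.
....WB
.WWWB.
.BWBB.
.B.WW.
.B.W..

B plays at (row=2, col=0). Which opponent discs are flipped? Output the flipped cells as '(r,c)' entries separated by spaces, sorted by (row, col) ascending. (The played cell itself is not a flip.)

Dir NW: edge -> no flip
Dir N: first cell '.' (not opp) -> no flip
Dir NE: first cell '.' (not opp) -> no flip
Dir W: edge -> no flip
Dir E: opp run (2,1) (2,2) (2,3) capped by B -> flip
Dir SW: edge -> no flip
Dir S: first cell '.' (not opp) -> no flip
Dir SE: first cell 'B' (not opp) -> no flip

Answer: (2,1) (2,2) (2,3)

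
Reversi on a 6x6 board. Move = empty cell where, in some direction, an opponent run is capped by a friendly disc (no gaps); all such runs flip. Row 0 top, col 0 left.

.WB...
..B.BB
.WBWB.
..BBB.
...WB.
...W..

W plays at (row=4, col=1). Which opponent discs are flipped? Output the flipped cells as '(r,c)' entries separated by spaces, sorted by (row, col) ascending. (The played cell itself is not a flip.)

Answer: (3,2)

Derivation:
Dir NW: first cell '.' (not opp) -> no flip
Dir N: first cell '.' (not opp) -> no flip
Dir NE: opp run (3,2) capped by W -> flip
Dir W: first cell '.' (not opp) -> no flip
Dir E: first cell '.' (not opp) -> no flip
Dir SW: first cell '.' (not opp) -> no flip
Dir S: first cell '.' (not opp) -> no flip
Dir SE: first cell '.' (not opp) -> no flip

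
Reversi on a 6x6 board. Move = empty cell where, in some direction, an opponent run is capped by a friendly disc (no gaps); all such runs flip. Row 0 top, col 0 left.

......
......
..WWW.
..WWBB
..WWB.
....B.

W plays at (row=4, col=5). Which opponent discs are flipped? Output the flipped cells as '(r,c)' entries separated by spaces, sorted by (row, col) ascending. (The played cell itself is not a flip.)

Answer: (3,4) (4,4)

Derivation:
Dir NW: opp run (3,4) capped by W -> flip
Dir N: opp run (3,5), next='.' -> no flip
Dir NE: edge -> no flip
Dir W: opp run (4,4) capped by W -> flip
Dir E: edge -> no flip
Dir SW: opp run (5,4), next=edge -> no flip
Dir S: first cell '.' (not opp) -> no flip
Dir SE: edge -> no flip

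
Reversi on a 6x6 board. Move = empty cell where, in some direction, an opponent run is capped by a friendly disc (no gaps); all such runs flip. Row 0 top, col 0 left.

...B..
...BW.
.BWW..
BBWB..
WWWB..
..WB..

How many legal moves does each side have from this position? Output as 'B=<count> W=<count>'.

-- B to move --
(0,4): no bracket -> illegal
(0,5): no bracket -> illegal
(1,1): flips 1 -> legal
(1,2): no bracket -> illegal
(1,5): flips 1 -> legal
(2,4): flips 2 -> legal
(2,5): flips 1 -> legal
(3,4): no bracket -> illegal
(5,0): flips 1 -> legal
(5,1): flips 3 -> legal
B mobility = 6
-- W to move --
(0,2): no bracket -> illegal
(0,4): flips 1 -> legal
(1,0): flips 1 -> legal
(1,1): flips 2 -> legal
(1,2): flips 1 -> legal
(2,0): flips 3 -> legal
(2,4): flips 1 -> legal
(3,4): flips 2 -> legal
(4,4): flips 2 -> legal
(5,4): flips 2 -> legal
W mobility = 9

Answer: B=6 W=9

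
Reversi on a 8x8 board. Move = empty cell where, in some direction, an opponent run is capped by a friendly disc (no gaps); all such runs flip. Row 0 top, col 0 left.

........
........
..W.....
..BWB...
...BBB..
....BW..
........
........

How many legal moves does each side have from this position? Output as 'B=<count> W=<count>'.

Answer: B=6 W=4

Derivation:
-- B to move --
(1,1): flips 2 -> legal
(1,2): flips 1 -> legal
(1,3): no bracket -> illegal
(2,1): no bracket -> illegal
(2,3): flips 1 -> legal
(2,4): no bracket -> illegal
(3,1): no bracket -> illegal
(4,2): no bracket -> illegal
(4,6): no bracket -> illegal
(5,6): flips 1 -> legal
(6,4): no bracket -> illegal
(6,5): flips 1 -> legal
(6,6): flips 1 -> legal
B mobility = 6
-- W to move --
(2,1): no bracket -> illegal
(2,3): no bracket -> illegal
(2,4): no bracket -> illegal
(2,5): no bracket -> illegal
(3,1): flips 1 -> legal
(3,5): flips 2 -> legal
(3,6): no bracket -> illegal
(4,1): no bracket -> illegal
(4,2): flips 1 -> legal
(4,6): no bracket -> illegal
(5,2): no bracket -> illegal
(5,3): flips 2 -> legal
(5,6): no bracket -> illegal
(6,3): no bracket -> illegal
(6,4): no bracket -> illegal
(6,5): no bracket -> illegal
W mobility = 4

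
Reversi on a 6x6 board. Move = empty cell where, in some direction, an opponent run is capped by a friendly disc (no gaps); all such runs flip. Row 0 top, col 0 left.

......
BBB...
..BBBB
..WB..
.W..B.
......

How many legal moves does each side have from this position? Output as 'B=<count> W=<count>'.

Answer: B=3 W=3

Derivation:
-- B to move --
(2,1): no bracket -> illegal
(3,0): no bracket -> illegal
(3,1): flips 1 -> legal
(4,0): no bracket -> illegal
(4,2): flips 1 -> legal
(4,3): no bracket -> illegal
(5,0): flips 2 -> legal
(5,1): no bracket -> illegal
(5,2): no bracket -> illegal
B mobility = 3
-- W to move --
(0,0): no bracket -> illegal
(0,1): no bracket -> illegal
(0,2): flips 2 -> legal
(0,3): no bracket -> illegal
(1,3): no bracket -> illegal
(1,4): flips 1 -> legal
(1,5): no bracket -> illegal
(2,0): no bracket -> illegal
(2,1): no bracket -> illegal
(3,1): no bracket -> illegal
(3,4): flips 1 -> legal
(3,5): no bracket -> illegal
(4,2): no bracket -> illegal
(4,3): no bracket -> illegal
(4,5): no bracket -> illegal
(5,3): no bracket -> illegal
(5,4): no bracket -> illegal
(5,5): no bracket -> illegal
W mobility = 3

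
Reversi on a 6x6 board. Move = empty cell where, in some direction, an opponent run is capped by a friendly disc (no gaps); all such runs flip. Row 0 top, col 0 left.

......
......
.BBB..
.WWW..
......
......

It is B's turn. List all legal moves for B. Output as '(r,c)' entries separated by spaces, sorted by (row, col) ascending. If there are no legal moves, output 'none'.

(2,0): no bracket -> illegal
(2,4): no bracket -> illegal
(3,0): no bracket -> illegal
(3,4): no bracket -> illegal
(4,0): flips 1 -> legal
(4,1): flips 2 -> legal
(4,2): flips 1 -> legal
(4,3): flips 2 -> legal
(4,4): flips 1 -> legal

Answer: (4,0) (4,1) (4,2) (4,3) (4,4)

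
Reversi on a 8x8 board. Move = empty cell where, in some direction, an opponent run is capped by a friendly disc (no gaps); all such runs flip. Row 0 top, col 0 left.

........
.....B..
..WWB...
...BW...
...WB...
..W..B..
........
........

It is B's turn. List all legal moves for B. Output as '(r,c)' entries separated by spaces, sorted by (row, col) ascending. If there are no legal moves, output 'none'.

(1,1): flips 1 -> legal
(1,2): no bracket -> illegal
(1,3): flips 1 -> legal
(1,4): no bracket -> illegal
(2,1): flips 2 -> legal
(2,5): no bracket -> illegal
(3,1): no bracket -> illegal
(3,2): no bracket -> illegal
(3,5): flips 1 -> legal
(4,1): no bracket -> illegal
(4,2): flips 1 -> legal
(4,5): no bracket -> illegal
(5,1): no bracket -> illegal
(5,3): flips 1 -> legal
(5,4): no bracket -> illegal
(6,1): no bracket -> illegal
(6,2): no bracket -> illegal
(6,3): no bracket -> illegal

Answer: (1,1) (1,3) (2,1) (3,5) (4,2) (5,3)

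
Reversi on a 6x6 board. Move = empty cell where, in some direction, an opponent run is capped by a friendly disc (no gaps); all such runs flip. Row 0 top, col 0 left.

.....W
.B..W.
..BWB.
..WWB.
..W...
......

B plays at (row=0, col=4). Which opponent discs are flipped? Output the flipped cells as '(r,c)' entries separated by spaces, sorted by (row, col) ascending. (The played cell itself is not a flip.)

Answer: (1,4)

Derivation:
Dir NW: edge -> no flip
Dir N: edge -> no flip
Dir NE: edge -> no flip
Dir W: first cell '.' (not opp) -> no flip
Dir E: opp run (0,5), next=edge -> no flip
Dir SW: first cell '.' (not opp) -> no flip
Dir S: opp run (1,4) capped by B -> flip
Dir SE: first cell '.' (not opp) -> no flip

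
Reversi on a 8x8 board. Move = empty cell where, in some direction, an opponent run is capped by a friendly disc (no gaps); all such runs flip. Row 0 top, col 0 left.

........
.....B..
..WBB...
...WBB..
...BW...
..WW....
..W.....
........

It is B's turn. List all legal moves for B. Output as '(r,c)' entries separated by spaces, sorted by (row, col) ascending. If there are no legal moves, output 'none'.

(1,1): no bracket -> illegal
(1,2): no bracket -> illegal
(1,3): no bracket -> illegal
(2,1): flips 1 -> legal
(3,1): no bracket -> illegal
(3,2): flips 1 -> legal
(4,1): no bracket -> illegal
(4,2): flips 1 -> legal
(4,5): flips 1 -> legal
(5,1): no bracket -> illegal
(5,4): flips 1 -> legal
(5,5): no bracket -> illegal
(6,1): flips 1 -> legal
(6,3): flips 1 -> legal
(6,4): no bracket -> illegal
(7,1): flips 3 -> legal
(7,2): no bracket -> illegal
(7,3): no bracket -> illegal

Answer: (2,1) (3,2) (4,2) (4,5) (5,4) (6,1) (6,3) (7,1)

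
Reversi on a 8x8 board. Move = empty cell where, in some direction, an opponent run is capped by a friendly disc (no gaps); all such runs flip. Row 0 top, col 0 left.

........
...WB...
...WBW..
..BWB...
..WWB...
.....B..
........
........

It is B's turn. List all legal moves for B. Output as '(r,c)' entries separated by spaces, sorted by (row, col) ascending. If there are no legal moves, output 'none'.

(0,2): flips 1 -> legal
(0,3): no bracket -> illegal
(0,4): no bracket -> illegal
(1,2): flips 2 -> legal
(1,5): no bracket -> illegal
(1,6): flips 1 -> legal
(2,2): flips 2 -> legal
(2,6): flips 1 -> legal
(3,1): no bracket -> illegal
(3,5): no bracket -> illegal
(3,6): flips 1 -> legal
(4,1): flips 2 -> legal
(5,1): flips 2 -> legal
(5,2): flips 2 -> legal
(5,3): no bracket -> illegal
(5,4): flips 1 -> legal

Answer: (0,2) (1,2) (1,6) (2,2) (2,6) (3,6) (4,1) (5,1) (5,2) (5,4)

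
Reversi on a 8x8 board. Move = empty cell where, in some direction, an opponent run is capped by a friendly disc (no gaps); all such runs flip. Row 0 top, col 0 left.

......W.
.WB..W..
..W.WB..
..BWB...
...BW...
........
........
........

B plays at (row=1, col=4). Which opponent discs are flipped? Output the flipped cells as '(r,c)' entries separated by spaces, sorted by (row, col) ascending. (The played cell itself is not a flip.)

Answer: (2,4)

Derivation:
Dir NW: first cell '.' (not opp) -> no flip
Dir N: first cell '.' (not opp) -> no flip
Dir NE: first cell '.' (not opp) -> no flip
Dir W: first cell '.' (not opp) -> no flip
Dir E: opp run (1,5), next='.' -> no flip
Dir SW: first cell '.' (not opp) -> no flip
Dir S: opp run (2,4) capped by B -> flip
Dir SE: first cell 'B' (not opp) -> no flip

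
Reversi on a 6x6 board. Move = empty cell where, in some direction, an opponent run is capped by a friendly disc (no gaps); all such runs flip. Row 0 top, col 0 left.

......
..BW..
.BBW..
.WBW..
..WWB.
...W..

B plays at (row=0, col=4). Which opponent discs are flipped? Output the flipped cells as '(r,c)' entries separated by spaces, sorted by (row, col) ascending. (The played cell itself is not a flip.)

Dir NW: edge -> no flip
Dir N: edge -> no flip
Dir NE: edge -> no flip
Dir W: first cell '.' (not opp) -> no flip
Dir E: first cell '.' (not opp) -> no flip
Dir SW: opp run (1,3) capped by B -> flip
Dir S: first cell '.' (not opp) -> no flip
Dir SE: first cell '.' (not opp) -> no flip

Answer: (1,3)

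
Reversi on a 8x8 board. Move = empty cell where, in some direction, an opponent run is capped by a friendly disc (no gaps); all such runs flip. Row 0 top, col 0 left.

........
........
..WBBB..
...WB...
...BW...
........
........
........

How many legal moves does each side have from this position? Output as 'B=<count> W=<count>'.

-- B to move --
(1,1): no bracket -> illegal
(1,2): no bracket -> illegal
(1,3): no bracket -> illegal
(2,1): flips 1 -> legal
(3,1): no bracket -> illegal
(3,2): flips 1 -> legal
(3,5): no bracket -> illegal
(4,2): flips 1 -> legal
(4,5): flips 1 -> legal
(5,3): no bracket -> illegal
(5,4): flips 1 -> legal
(5,5): no bracket -> illegal
B mobility = 5
-- W to move --
(1,2): no bracket -> illegal
(1,3): flips 1 -> legal
(1,4): flips 2 -> legal
(1,5): flips 1 -> legal
(1,6): no bracket -> illegal
(2,6): flips 3 -> legal
(3,2): no bracket -> illegal
(3,5): flips 1 -> legal
(3,6): no bracket -> illegal
(4,2): flips 1 -> legal
(4,5): no bracket -> illegal
(5,2): no bracket -> illegal
(5,3): flips 1 -> legal
(5,4): no bracket -> illegal
W mobility = 7

Answer: B=5 W=7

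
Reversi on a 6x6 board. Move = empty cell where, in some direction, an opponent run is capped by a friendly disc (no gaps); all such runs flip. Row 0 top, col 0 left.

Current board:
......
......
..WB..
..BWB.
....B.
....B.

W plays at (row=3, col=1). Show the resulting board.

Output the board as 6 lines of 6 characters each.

Answer: ......
......
..WB..
.WWWB.
....B.
....B.

Derivation:
Place W at (3,1); scan 8 dirs for brackets.
Dir NW: first cell '.' (not opp) -> no flip
Dir N: first cell '.' (not opp) -> no flip
Dir NE: first cell 'W' (not opp) -> no flip
Dir W: first cell '.' (not opp) -> no flip
Dir E: opp run (3,2) capped by W -> flip
Dir SW: first cell '.' (not opp) -> no flip
Dir S: first cell '.' (not opp) -> no flip
Dir SE: first cell '.' (not opp) -> no flip
All flips: (3,2)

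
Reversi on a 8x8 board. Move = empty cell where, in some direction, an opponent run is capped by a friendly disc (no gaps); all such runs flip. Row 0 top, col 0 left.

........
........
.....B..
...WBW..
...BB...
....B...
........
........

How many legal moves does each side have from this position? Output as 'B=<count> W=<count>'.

-- B to move --
(2,2): flips 1 -> legal
(2,3): flips 1 -> legal
(2,4): no bracket -> illegal
(2,6): flips 1 -> legal
(3,2): flips 1 -> legal
(3,6): flips 1 -> legal
(4,2): no bracket -> illegal
(4,5): flips 1 -> legal
(4,6): no bracket -> illegal
B mobility = 6
-- W to move --
(1,4): no bracket -> illegal
(1,5): flips 1 -> legal
(1,6): no bracket -> illegal
(2,3): no bracket -> illegal
(2,4): no bracket -> illegal
(2,6): no bracket -> illegal
(3,2): no bracket -> illegal
(3,6): no bracket -> illegal
(4,2): no bracket -> illegal
(4,5): no bracket -> illegal
(5,2): no bracket -> illegal
(5,3): flips 2 -> legal
(5,5): flips 1 -> legal
(6,3): no bracket -> illegal
(6,4): no bracket -> illegal
(6,5): no bracket -> illegal
W mobility = 3

Answer: B=6 W=3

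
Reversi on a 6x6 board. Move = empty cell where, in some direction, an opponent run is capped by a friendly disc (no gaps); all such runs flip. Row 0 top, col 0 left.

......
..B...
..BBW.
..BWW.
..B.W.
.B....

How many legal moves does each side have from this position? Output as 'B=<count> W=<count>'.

Answer: B=6 W=5

Derivation:
-- B to move --
(1,3): no bracket -> illegal
(1,4): no bracket -> illegal
(1,5): flips 2 -> legal
(2,5): flips 1 -> legal
(3,5): flips 2 -> legal
(4,3): flips 1 -> legal
(4,5): flips 1 -> legal
(5,3): no bracket -> illegal
(5,4): no bracket -> illegal
(5,5): flips 2 -> legal
B mobility = 6
-- W to move --
(0,1): flips 2 -> legal
(0,2): no bracket -> illegal
(0,3): no bracket -> illegal
(1,1): flips 1 -> legal
(1,3): flips 1 -> legal
(1,4): no bracket -> illegal
(2,1): flips 2 -> legal
(3,1): flips 1 -> legal
(4,0): no bracket -> illegal
(4,1): no bracket -> illegal
(4,3): no bracket -> illegal
(5,0): no bracket -> illegal
(5,2): no bracket -> illegal
(5,3): no bracket -> illegal
W mobility = 5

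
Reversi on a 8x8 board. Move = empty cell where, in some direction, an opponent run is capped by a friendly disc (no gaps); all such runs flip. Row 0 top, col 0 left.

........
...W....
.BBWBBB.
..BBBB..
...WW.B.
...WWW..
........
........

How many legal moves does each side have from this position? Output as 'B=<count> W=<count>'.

Answer: B=11 W=12

Derivation:
-- B to move --
(0,2): flips 1 -> legal
(0,3): flips 2 -> legal
(0,4): flips 1 -> legal
(1,2): flips 1 -> legal
(1,4): flips 1 -> legal
(4,2): no bracket -> illegal
(4,5): no bracket -> illegal
(5,2): flips 1 -> legal
(5,6): no bracket -> illegal
(6,2): flips 2 -> legal
(6,3): flips 2 -> legal
(6,4): flips 3 -> legal
(6,5): flips 2 -> legal
(6,6): flips 2 -> legal
B mobility = 11
-- W to move --
(1,0): flips 2 -> legal
(1,1): flips 2 -> legal
(1,2): no bracket -> illegal
(1,4): flips 2 -> legal
(1,5): no bracket -> illegal
(1,6): flips 2 -> legal
(1,7): flips 2 -> legal
(2,0): flips 2 -> legal
(2,7): flips 3 -> legal
(3,0): no bracket -> illegal
(3,1): flips 1 -> legal
(3,6): no bracket -> illegal
(3,7): flips 1 -> legal
(4,1): flips 1 -> legal
(4,2): no bracket -> illegal
(4,5): flips 1 -> legal
(4,7): no bracket -> illegal
(5,6): no bracket -> illegal
(5,7): flips 3 -> legal
W mobility = 12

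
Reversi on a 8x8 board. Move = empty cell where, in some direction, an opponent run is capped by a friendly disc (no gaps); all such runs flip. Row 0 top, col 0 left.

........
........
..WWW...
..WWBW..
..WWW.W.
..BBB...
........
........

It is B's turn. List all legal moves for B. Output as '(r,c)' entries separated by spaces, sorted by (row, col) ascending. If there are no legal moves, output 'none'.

(1,1): no bracket -> illegal
(1,2): flips 4 -> legal
(1,3): flips 3 -> legal
(1,4): flips 1 -> legal
(1,5): no bracket -> illegal
(2,1): flips 2 -> legal
(2,5): no bracket -> illegal
(2,6): flips 2 -> legal
(3,1): flips 3 -> legal
(3,6): flips 1 -> legal
(3,7): no bracket -> illegal
(4,1): no bracket -> illegal
(4,5): no bracket -> illegal
(4,7): no bracket -> illegal
(5,1): no bracket -> illegal
(5,5): no bracket -> illegal
(5,6): no bracket -> illegal
(5,7): no bracket -> illegal

Answer: (1,2) (1,3) (1,4) (2,1) (2,6) (3,1) (3,6)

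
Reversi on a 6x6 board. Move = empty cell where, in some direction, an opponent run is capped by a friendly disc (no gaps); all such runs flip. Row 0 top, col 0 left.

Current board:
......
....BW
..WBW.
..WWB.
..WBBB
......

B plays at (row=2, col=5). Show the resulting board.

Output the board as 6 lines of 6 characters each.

Place B at (2,5); scan 8 dirs for brackets.
Dir NW: first cell 'B' (not opp) -> no flip
Dir N: opp run (1,5), next='.' -> no flip
Dir NE: edge -> no flip
Dir W: opp run (2,4) capped by B -> flip
Dir E: edge -> no flip
Dir SW: first cell 'B' (not opp) -> no flip
Dir S: first cell '.' (not opp) -> no flip
Dir SE: edge -> no flip
All flips: (2,4)

Answer: ......
....BW
..WBBB
..WWB.
..WBBB
......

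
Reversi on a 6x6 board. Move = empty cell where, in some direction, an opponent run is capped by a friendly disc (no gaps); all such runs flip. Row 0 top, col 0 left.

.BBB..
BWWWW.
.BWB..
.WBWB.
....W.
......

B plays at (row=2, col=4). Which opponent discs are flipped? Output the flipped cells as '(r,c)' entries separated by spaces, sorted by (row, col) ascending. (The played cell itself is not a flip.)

Dir NW: opp run (1,3) capped by B -> flip
Dir N: opp run (1,4), next='.' -> no flip
Dir NE: first cell '.' (not opp) -> no flip
Dir W: first cell 'B' (not opp) -> no flip
Dir E: first cell '.' (not opp) -> no flip
Dir SW: opp run (3,3), next='.' -> no flip
Dir S: first cell 'B' (not opp) -> no flip
Dir SE: first cell '.' (not opp) -> no flip

Answer: (1,3)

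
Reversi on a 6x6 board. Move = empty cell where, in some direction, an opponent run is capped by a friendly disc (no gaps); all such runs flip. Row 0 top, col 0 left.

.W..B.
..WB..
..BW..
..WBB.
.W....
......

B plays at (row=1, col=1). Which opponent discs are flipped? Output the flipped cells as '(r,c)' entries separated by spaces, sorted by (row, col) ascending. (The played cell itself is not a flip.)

Dir NW: first cell '.' (not opp) -> no flip
Dir N: opp run (0,1), next=edge -> no flip
Dir NE: first cell '.' (not opp) -> no flip
Dir W: first cell '.' (not opp) -> no flip
Dir E: opp run (1,2) capped by B -> flip
Dir SW: first cell '.' (not opp) -> no flip
Dir S: first cell '.' (not opp) -> no flip
Dir SE: first cell 'B' (not opp) -> no flip

Answer: (1,2)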